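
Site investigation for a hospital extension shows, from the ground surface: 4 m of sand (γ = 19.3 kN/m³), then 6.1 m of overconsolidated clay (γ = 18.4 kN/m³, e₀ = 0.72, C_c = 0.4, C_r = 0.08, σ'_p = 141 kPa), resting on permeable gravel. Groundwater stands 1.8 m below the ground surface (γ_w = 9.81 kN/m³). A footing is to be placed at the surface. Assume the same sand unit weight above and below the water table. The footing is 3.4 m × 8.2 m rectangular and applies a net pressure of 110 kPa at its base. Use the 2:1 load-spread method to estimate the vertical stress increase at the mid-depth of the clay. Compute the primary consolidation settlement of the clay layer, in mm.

Mid-depth of clay below the ground surface: z = 4 + 6.1/2 = 7.05 m.
Total vertical stress at mid-clay: σ_v = 19.3×4 + 18.4×3.05 = 133.32 kPa.
Pore pressure: u = 9.81×(7.05 − 1.8) = 51.503 kPa.
Initial effective stress: σ'_0 = σ_v − u = 133.32 − 51.503 = 81.817 kPa.
Stress increase at mid-clay by the 2:1 spreading method:
Δσ = qBL/((B+z)(L+z)) = 110×3.4×8.2/((3.4+7.05)(8.2+7.05)) = 19.244 kPa
Final effective stress: σ'_f = 81.817 + 19.244 = 101.06 kPa.
σ'_f = 101.06 ≤ σ'_p = 141 kPa, so the clay remains overconsolidated and only the recompression index applies:
S_c = C_r·H/(1+e₀)·log₁₀(σ'_f/σ'_0) = 0.08×6.1/1.72×log₁₀(101.06/81.817)
    = 0.28372 × 0.091736 = 0.02603 m

S_c ≈ 26 mm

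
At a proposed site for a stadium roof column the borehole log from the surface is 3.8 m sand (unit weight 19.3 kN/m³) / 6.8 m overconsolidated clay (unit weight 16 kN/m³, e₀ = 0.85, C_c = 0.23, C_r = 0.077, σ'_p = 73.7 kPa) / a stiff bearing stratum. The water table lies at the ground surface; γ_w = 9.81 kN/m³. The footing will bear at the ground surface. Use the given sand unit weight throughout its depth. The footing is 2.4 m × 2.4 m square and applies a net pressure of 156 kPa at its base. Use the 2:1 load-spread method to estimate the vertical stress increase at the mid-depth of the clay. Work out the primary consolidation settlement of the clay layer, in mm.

Mid-depth of clay below the ground surface: z = 3.8 + 6.8/2 = 7.2 m.
Total vertical stress at mid-clay: σ_v = 19.3×3.8 + 16×3.4 = 127.74 kPa.
Pore pressure: u = 9.81×(7.2 − 0) = 70.632 kPa.
Initial effective stress: σ'_0 = σ_v − u = 127.74 − 70.632 = 57.108 kPa.
Stress increase at mid-clay by the 2:1 spreading method:
Δσ = qBL/((B+z)(L+z)) = 156×2.4×2.4/((2.4+7.2)(2.4+7.2)) = 9.75 kPa
Final effective stress: σ'_f = 57.108 + 9.75 = 66.858 kPa.
σ'_f = 66.858 ≤ σ'_p = 73.7 kPa, so the clay remains overconsolidated and only the recompression index applies:
S_c = C_r·H/(1+e₀)·log₁₀(σ'_f/σ'_0) = 0.077×6.8/1.85×log₁₀(66.858/57.108)
    = 0.28303 × 0.068456 = 0.01938 m

S_c ≈ 19.4 mm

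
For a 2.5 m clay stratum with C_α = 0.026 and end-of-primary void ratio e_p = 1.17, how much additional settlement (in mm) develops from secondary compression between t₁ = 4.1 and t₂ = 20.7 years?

Secondary compression: S_s = C_α·H/(1+e_p)·log₁₀(t₂/t₁)
S_s = 0.026×2.5/(1+1.17)×log₁₀(20.7/4.1)
    = 0.02995 × 0.7032 = 0.02106 m

S_s ≈ 21.1 mm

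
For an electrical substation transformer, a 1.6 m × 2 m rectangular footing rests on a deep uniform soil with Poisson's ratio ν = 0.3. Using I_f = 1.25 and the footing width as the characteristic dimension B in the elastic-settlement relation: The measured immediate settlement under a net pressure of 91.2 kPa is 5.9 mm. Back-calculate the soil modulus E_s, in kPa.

E_s ≈ 28100 kPa

S_e = q·B·(1−ν²)/E_s · I_f  ⇒  E_s = q·B·(1−ν²)·I_f / S_e.
E_s = 91.2 × 1.6 × 0.91 × 1.25 / 0.0059 = 28130 kPa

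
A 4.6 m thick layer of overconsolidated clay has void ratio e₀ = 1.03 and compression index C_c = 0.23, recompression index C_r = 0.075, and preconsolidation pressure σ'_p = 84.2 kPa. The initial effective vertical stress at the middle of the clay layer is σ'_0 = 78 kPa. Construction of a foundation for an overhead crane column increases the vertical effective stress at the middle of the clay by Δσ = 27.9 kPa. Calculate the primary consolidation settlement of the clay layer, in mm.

S_c ≈ 57.5 mm

Final effective stress: σ'_f = 78 + 27.9 = 105.9 kPa.
σ'_f = 105.9 > σ'_p = 84.2 kPa, so the stress path crosses the preconsolidation pressure — recompression up to σ'_p, then virgin compression beyond:
S_c = H/(1+e₀)·[C_r·log₁₀(σ'_p/σ'_0) + C_c·log₁₀(σ'_f/σ'_p)]
    = 4.6/2.03 × [0.075×log₁₀(84.2/78) + 0.23×log₁₀(105.9/84.2)]
    = 2.266 × [0.0024913 + 0.022904] = 0.05755 m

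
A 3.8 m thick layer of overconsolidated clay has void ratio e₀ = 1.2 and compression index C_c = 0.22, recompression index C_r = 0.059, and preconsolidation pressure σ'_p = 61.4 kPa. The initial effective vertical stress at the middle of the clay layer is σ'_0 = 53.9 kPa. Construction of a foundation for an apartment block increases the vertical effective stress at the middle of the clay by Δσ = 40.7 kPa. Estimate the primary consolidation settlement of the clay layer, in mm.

Final effective stress: σ'_f = 53.9 + 40.7 = 94.6 kPa.
σ'_f = 94.6 > σ'_p = 61.4 kPa, so the stress path crosses the preconsolidation pressure — recompression up to σ'_p, then virgin compression beyond:
S_c = H/(1+e₀)·[C_r·log₁₀(σ'_p/σ'_0) + C_c·log₁₀(σ'_f/σ'_p)]
    = 3.8/2.2 × [0.059×log₁₀(61.4/53.9) + 0.22×log₁₀(94.6/61.4)]
    = 1.7273 × [0.0033382 + 0.041299] = 0.0771 m

S_c ≈ 77.1 mm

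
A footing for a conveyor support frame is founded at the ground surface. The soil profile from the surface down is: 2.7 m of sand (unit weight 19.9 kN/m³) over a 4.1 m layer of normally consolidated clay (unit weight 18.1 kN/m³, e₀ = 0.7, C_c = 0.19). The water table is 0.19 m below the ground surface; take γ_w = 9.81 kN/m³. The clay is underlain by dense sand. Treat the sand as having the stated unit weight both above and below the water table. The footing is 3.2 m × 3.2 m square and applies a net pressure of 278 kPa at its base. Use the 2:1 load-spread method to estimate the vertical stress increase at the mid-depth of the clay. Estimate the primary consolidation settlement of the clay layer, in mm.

S_c ≈ 136 mm

Mid-depth of clay below the ground surface: z = 2.7 + 4.1/2 = 4.75 m.
Total vertical stress at mid-clay: σ_v = 19.9×2.7 + 18.1×2.05 = 90.835 kPa.
Pore pressure: u = 9.81×(4.75 − 0.19) = 44.734 kPa.
Initial effective stress: σ'_0 = σ_v − u = 90.835 − 44.734 = 46.101 kPa.
Stress increase at mid-clay by the 2:1 spreading method:
Δσ = qBL/((B+z)(L+z)) = 278×3.2×3.2/((3.2+4.75)(3.2+4.75)) = 45.041 kPa
Final effective stress: σ'_f = σ'_0 + Δσ = 46.101 + 45.041 = 91.142 kPa.
Normally consolidated clay, so the full stress increment lies on the virgin compression line:
S_c = C_c·H/(1+e₀)·log₁₀(σ'_f/σ'_0) = 0.19×4.1/(1+0.7)×log₁₀(91.142/46.101)
    = 0.45824 × 0.29601 = 0.1356 m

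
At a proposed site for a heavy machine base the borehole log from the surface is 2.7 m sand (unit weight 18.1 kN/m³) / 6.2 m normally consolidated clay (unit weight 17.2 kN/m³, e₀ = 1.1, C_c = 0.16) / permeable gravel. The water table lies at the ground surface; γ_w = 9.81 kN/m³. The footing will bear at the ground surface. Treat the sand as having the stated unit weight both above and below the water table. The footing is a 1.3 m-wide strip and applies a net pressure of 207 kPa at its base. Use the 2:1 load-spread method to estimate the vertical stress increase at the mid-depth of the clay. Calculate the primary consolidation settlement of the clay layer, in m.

Mid-depth of clay below the ground surface: z = 2.7 + 6.2/2 = 5.8 m.
Total vertical stress at mid-clay: σ_v = 18.1×2.7 + 17.2×3.1 = 102.19 kPa.
Pore pressure: u = 9.81×(5.8 − 0) = 56.898 kPa.
Initial effective stress: σ'_0 = σ_v − u = 102.19 − 56.898 = 45.292 kPa.
Stress increase at mid-clay by the 2:1 spreading method:
Δσ = qB/(B+z) = 207×1.3/(1.3+5.8) = 37.901 kPa
Final effective stress: σ'_f = σ'_0 + Δσ = 45.292 + 37.901 = 83.193 kPa.
Normally consolidated clay, so the full stress increment lies on the virgin compression line:
S_c = C_c·H/(1+e₀)·log₁₀(σ'_f/σ'_0) = 0.16×6.2/(1+1.1)×log₁₀(83.193/45.292)
    = 0.47238 × 0.26407 = 0.1247 m

S_c ≈ 0.125 m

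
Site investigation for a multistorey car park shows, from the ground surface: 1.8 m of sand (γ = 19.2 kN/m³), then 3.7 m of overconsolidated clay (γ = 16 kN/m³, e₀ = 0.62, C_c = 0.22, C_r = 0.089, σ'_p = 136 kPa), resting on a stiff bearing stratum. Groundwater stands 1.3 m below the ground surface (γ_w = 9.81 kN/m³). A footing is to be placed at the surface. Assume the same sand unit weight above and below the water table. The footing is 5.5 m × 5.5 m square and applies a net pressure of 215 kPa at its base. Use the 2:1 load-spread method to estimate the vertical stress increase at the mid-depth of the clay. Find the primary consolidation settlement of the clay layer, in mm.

Mid-depth of clay below the ground surface: z = 1.8 + 3.7/2 = 3.65 m.
Total vertical stress at mid-clay: σ_v = 19.2×1.8 + 16×1.85 = 64.16 kPa.
Pore pressure: u = 9.81×(3.65 − 1.3) = 23.054 kPa.
Initial effective stress: σ'_0 = σ_v − u = 64.16 − 23.054 = 41.106 kPa.
Stress increase at mid-clay by the 2:1 spreading method:
Δσ = qBL/((B+z)(L+z)) = 215×5.5×5.5/((5.5+3.65)(5.5+3.65)) = 77.682 kPa
Final effective stress: σ'_f = 41.106 + 77.682 = 118.79 kPa.
σ'_f = 118.79 ≤ σ'_p = 136 kPa, so the clay remains overconsolidated and only the recompression index applies:
S_c = C_r·H/(1+e₀)·log₁₀(σ'_f/σ'_0) = 0.089×3.7/1.62×log₁₀(118.79/41.106)
    = 0.20328 × 0.46087 = 0.09368 m

S_c ≈ 93.7 mm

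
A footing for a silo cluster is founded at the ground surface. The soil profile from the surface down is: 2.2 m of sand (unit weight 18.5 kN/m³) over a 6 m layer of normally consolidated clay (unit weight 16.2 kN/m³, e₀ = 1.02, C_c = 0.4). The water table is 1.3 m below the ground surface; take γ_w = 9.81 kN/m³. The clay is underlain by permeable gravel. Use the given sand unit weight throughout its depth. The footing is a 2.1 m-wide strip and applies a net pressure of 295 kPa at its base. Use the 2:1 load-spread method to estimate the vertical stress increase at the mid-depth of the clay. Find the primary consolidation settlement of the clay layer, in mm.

S_c ≈ 505 mm

Mid-depth of clay below the ground surface: z = 2.2 + 6/2 = 5.2 m.
Total vertical stress at mid-clay: σ_v = 18.5×2.2 + 16.2×3 = 89.3 kPa.
Pore pressure: u = 9.81×(5.2 − 1.3) = 38.259 kPa.
Initial effective stress: σ'_0 = σ_v − u = 89.3 − 38.259 = 51.041 kPa.
Stress increase at mid-clay by the 2:1 spreading method:
Δσ = qB/(B+z) = 295×2.1/(2.1+5.2) = 84.863 kPa
Final effective stress: σ'_f = σ'_0 + Δσ = 51.041 + 84.863 = 135.9 kPa.
Normally consolidated clay, so the full stress increment lies on the virgin compression line:
S_c = C_c·H/(1+e₀)·log₁₀(σ'_f/σ'_0) = 0.4×6/(1+1.02)×log₁₀(135.9/51.041)
    = 1.1881 × 0.4253 = 0.5053 m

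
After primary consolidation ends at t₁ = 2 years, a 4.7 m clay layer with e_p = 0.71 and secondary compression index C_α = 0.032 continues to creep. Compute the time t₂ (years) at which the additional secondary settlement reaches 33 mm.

t₂ ≈ 4.74 years

S_s = C_α·H/(1+e_p)·log₁₀(t₂/t₁) ⇒ log₁₀(t₂/t₁) = S_s·(1+e_p)/(C_α·H).
log₁₀(t₂/t₁) = 0.033 × (1+0.71) / (0.032×4.7) = 0.3752
t₂ = t₁ × 10^0.3752 = 2 × 2.372 = 4.745 years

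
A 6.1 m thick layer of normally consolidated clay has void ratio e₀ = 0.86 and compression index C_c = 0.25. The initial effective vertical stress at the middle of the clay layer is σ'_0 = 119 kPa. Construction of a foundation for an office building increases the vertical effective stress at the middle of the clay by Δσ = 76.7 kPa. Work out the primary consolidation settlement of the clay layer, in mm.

Final effective stress: σ'_f = σ'_0 + Δσ = 119 + 76.7 = 195.7 kPa.
Normally consolidated clay, so the full stress increment lies on the virgin compression line:
S_c = C_c·H/(1+e₀)·log₁₀(σ'_f/σ'_0) = 0.25×6.1/(1+0.86)×log₁₀(195.7/119)
    = 0.81989 × 0.21604 = 0.1771 m

S_c ≈ 177 mm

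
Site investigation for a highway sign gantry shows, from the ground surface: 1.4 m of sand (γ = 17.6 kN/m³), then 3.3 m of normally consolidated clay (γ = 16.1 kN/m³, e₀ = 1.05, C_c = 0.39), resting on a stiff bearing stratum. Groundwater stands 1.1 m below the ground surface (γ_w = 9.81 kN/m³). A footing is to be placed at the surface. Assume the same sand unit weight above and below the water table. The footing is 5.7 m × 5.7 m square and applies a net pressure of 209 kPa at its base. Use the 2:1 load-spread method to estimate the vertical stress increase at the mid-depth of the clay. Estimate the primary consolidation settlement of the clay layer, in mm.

S_c ≈ 361 mm

Mid-depth of clay below the ground surface: z = 1.4 + 3.3/2 = 3.05 m.
Total vertical stress at mid-clay: σ_v = 17.6×1.4 + 16.1×1.65 = 51.205 kPa.
Pore pressure: u = 9.81×(3.05 − 1.1) = 19.13 kPa.
Initial effective stress: σ'_0 = σ_v − u = 51.205 − 19.13 = 32.075 kPa.
Stress increase at mid-clay by the 2:1 spreading method:
Δσ = qBL/((B+z)(L+z)) = 209×5.7×5.7/((5.7+3.05)(5.7+3.05)) = 88.691 kPa
Final effective stress: σ'_f = σ'_0 + Δσ = 32.075 + 88.691 = 120.77 kPa.
Normally consolidated clay, so the full stress increment lies on the virgin compression line:
S_c = C_c·H/(1+e₀)·log₁₀(σ'_f/σ'_0) = 0.39×3.3/(1+1.05)×log₁₀(120.77/32.075)
    = 0.6278 × 0.57579 = 0.3615 m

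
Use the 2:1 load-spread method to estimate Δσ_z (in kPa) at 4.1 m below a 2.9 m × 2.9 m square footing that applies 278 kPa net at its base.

By the 2:1 method the load spreads at 1 horizontal : 2 vertical, so at depth z the loaded area has grown by z in each plan dimension:
Δσ = qBL/((B+z)(L+z)) = 278×2.9×2.9/((2.9+4.1)(2.9+4.1)) = 47.714 kPa

Δσ_z ≈ 47.7 kPa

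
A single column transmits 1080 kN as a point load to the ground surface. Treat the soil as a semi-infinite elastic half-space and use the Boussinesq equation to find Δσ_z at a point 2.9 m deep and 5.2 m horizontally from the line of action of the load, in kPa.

Boussinesq vertical stress below a point load on an elastic half-space:
Δσ_z = 3P/(2πz²) · [1 + (r/z)²]^(−5/2)
r/z = 5.2/2.9 = 1.7931; [1+(r/z)²]^(−5/2) = 0.027413.
Δσ_z = 3×1080/(2π×2.9²) × 0.027413 = 61.315 × 0.027413 = 1.681 kPa

Δσ_z ≈ 1.68 kPa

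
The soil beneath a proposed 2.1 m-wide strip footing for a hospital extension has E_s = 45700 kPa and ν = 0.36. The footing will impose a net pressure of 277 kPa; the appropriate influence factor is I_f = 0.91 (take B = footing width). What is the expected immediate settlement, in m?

Immediate (elastic) settlement: S_e = q·B·(1−ν²)/E_s · I_f.
S_e = 277 × 2.1 × (1 − 0.36²) / 45700 × 0.91
    = 277 × 2.1 × 0.8704 / 45700 × 0.91
    = 0.01008 m

S_e ≈ 0.0101 m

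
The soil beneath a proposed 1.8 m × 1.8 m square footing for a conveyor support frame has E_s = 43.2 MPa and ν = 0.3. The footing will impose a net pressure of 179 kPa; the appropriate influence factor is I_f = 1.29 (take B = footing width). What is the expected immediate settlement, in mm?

Immediate (elastic) settlement: S_e = q·B·(1−ν²)/E_s · I_f.
E_s = 43.2 MPa = 43200 kPa.
S_e = 179 × 1.8 × (1 − 0.3²) / 43200 × 1.29
    = 179 × 1.8 × 0.91 / 43200 × 1.29
    = 0.008755 m = 8.755 mm

S_e ≈ 8.76 mm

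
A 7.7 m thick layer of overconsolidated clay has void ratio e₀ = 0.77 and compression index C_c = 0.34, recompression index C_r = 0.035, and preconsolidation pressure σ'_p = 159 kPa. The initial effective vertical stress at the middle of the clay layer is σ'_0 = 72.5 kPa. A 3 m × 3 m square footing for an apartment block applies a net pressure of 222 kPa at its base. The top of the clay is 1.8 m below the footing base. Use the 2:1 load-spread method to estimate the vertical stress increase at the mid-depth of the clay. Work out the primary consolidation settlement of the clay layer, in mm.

S_c ≈ 20.7 mm

Mid-depth of clay below the footing base: z = 1.8 + 7.7/2 = 5.65 m.
Stress increase at mid-clay by the 2:1 spreading method:
Δσ = qBL/((B+z)(L+z)) = 222×3×3/((3+5.65)(3+5.65)) = 26.703 kPa
Final effective stress: σ'_f = 72.5 + 26.703 = 99.203 kPa.
σ'_f = 99.203 ≤ σ'_p = 159 kPa, so the clay remains overconsolidated and only the recompression index applies:
S_c = C_r·H/(1+e₀)·log₁₀(σ'_f/σ'_0) = 0.035×7.7/1.77×log₁₀(99.203/72.5)
    = 0.15226 × 0.13619 = 0.02074 m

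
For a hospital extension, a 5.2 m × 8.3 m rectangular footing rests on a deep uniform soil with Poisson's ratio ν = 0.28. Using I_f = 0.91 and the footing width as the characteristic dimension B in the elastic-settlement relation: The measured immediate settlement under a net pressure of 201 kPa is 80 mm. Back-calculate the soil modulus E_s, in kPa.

S_e = q·B·(1−ν²)/E_s · I_f  ⇒  E_s = q·B·(1−ν²)·I_f / S_e.
E_s = 201 × 5.2 × 0.9216 × 0.91 / 0.08 = 10960 kPa

E_s ≈ 11000 kPa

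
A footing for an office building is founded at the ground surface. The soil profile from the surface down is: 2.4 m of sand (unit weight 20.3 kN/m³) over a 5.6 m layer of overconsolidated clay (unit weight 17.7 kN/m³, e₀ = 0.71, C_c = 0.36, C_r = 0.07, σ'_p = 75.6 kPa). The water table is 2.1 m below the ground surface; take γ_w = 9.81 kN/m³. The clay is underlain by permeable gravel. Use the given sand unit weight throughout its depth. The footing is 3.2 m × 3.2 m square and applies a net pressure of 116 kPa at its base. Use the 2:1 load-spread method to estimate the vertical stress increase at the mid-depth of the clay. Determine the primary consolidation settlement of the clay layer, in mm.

S_c ≈ 69 mm

Mid-depth of clay below the ground surface: z = 2.4 + 5.6/2 = 5.2 m.
Total vertical stress at mid-clay: σ_v = 20.3×2.4 + 17.7×2.8 = 98.28 kPa.
Pore pressure: u = 9.81×(5.2 − 2.1) = 30.411 kPa.
Initial effective stress: σ'_0 = σ_v − u = 98.28 − 30.411 = 67.869 kPa.
Stress increase at mid-clay by the 2:1 spreading method:
Δσ = qBL/((B+z)(L+z)) = 116×3.2×3.2/((3.2+5.2)(3.2+5.2)) = 16.834 kPa
Final effective stress: σ'_f = 67.869 + 16.834 = 84.703 kPa.
σ'_f = 84.703 > σ'_p = 75.6 kPa, so the stress path crosses the preconsolidation pressure — recompression up to σ'_p, then virgin compression beyond:
S_c = H/(1+e₀)·[C_r·log₁₀(σ'_p/σ'_0) + C_c·log₁₀(σ'_f/σ'_p)]
    = 5.6/1.71 × [0.07×log₁₀(75.6/67.869) + 0.36×log₁₀(84.703/75.6)]
    = 3.2749 × [0.0032795 + 0.017776] = 0.06895 m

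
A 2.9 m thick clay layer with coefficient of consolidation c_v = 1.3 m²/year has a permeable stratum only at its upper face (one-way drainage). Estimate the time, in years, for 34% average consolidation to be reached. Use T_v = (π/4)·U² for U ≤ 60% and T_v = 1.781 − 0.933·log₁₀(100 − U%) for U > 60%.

Drainage path length: H_d = H = 2.9 m (single drainage).
U ≤ 60%: T_v = (π/4)·U² = (π/4)×0.34² = 0.090792.
t = T_v·H_d²/c_v = 0.090792×2.9²/1.3 = 0.5874 years.

t ≈ 0.587 years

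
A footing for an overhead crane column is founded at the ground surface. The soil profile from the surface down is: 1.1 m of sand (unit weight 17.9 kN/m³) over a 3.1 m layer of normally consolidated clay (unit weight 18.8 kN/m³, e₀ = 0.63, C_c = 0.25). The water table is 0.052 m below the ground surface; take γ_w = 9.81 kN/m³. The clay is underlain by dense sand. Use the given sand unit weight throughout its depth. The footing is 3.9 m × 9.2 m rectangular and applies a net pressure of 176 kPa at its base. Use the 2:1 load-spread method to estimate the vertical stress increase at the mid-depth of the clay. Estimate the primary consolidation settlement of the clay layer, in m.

Mid-depth of clay below the ground surface: z = 1.1 + 3.1/2 = 2.65 m.
Total vertical stress at mid-clay: σ_v = 17.9×1.1 + 18.8×1.55 = 48.83 kPa.
Pore pressure: u = 9.81×(2.65 − 0.052) = 25.486 kPa.
Initial effective stress: σ'_0 = σ_v − u = 48.83 − 25.486 = 23.344 kPa.
Stress increase at mid-clay by the 2:1 spreading method:
Δσ = qBL/((B+z)(L+z)) = 176×3.9×9.2/((3.9+2.65)(9.2+2.65)) = 81.359 kPa
Final effective stress: σ'_f = σ'_0 + Δσ = 23.344 + 81.359 = 104.7 kPa.
Normally consolidated clay, so the full stress increment lies on the virgin compression line:
S_c = C_c·H/(1+e₀)·log₁₀(σ'_f/σ'_0) = 0.25×3.1/(1+0.63)×log₁₀(104.7/23.344)
    = 0.47546 × 0.65177 = 0.3099 m

S_c ≈ 0.31 m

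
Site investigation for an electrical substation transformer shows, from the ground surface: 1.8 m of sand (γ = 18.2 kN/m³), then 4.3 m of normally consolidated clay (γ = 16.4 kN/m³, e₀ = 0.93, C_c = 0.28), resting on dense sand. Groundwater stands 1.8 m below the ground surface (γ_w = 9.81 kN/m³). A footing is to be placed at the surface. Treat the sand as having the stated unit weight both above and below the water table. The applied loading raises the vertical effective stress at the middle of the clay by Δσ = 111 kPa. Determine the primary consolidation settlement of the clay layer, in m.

Mid-depth of clay below the ground surface: z = 1.8 + 4.3/2 = 3.95 m.
Total vertical stress at mid-clay: σ_v = 18.2×1.8 + 16.4×2.15 = 68.02 kPa.
Pore pressure: u = 9.81×(3.95 − 1.8) = 21.091 kPa.
Initial effective stress: σ'_0 = σ_v − u = 68.02 − 21.091 = 46.929 kPa.
Final effective stress: σ'_f = σ'_0 + Δσ = 46.929 + 111 = 157.93 kPa.
Normally consolidated clay, so the full stress increment lies on the virgin compression line:
S_c = C_c·H/(1+e₀)·log₁₀(σ'_f/σ'_0) = 0.28×4.3/(1+0.93)×log₁₀(157.93/46.929)
    = 0.62383 × 0.52702 = 0.3288 m

S_c ≈ 0.329 m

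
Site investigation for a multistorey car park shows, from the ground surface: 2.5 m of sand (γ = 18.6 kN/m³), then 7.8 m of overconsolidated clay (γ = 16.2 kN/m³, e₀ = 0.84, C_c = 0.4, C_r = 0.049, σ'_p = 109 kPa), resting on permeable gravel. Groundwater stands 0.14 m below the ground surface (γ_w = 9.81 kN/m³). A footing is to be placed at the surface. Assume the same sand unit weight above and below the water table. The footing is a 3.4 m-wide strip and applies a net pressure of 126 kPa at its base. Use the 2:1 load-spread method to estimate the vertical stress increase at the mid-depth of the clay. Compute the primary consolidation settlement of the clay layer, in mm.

Mid-depth of clay below the ground surface: z = 2.5 + 7.8/2 = 6.4 m.
Total vertical stress at mid-clay: σ_v = 18.6×2.5 + 16.2×3.9 = 109.68 kPa.
Pore pressure: u = 9.81×(6.4 − 0.14) = 61.411 kPa.
Initial effective stress: σ'_0 = σ_v − u = 109.68 − 61.411 = 48.269 kPa.
Stress increase at mid-clay by the 2:1 spreading method:
Δσ = qB/(B+z) = 126×3.4/(3.4+6.4) = 43.714 kPa
Final effective stress: σ'_f = 48.269 + 43.714 = 91.983 kPa.
σ'_f = 91.983 ≤ σ'_p = 109 kPa, so the clay remains overconsolidated and only the recompression index applies:
S_c = C_r·H/(1+e₀)·log₁₀(σ'_f/σ'_0) = 0.049×7.8/1.84×log₁₀(91.983/48.269)
    = 0.20772 × 0.28004 = 0.05817 m

S_c ≈ 58.2 mm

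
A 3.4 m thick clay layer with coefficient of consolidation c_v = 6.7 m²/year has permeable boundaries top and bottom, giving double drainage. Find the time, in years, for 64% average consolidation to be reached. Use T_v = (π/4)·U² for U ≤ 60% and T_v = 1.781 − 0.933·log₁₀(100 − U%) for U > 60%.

Drainage path length: H_d = H/2 = 1.7 m (double drainage).
U > 60%: T_v = 1.781 − 0.933·log₁₀(100 − 64) = 0.32897.
t = T_v·H_d²/c_v = 0.32897×1.7²/6.7 = 0.1419 years.

t ≈ 0.142 years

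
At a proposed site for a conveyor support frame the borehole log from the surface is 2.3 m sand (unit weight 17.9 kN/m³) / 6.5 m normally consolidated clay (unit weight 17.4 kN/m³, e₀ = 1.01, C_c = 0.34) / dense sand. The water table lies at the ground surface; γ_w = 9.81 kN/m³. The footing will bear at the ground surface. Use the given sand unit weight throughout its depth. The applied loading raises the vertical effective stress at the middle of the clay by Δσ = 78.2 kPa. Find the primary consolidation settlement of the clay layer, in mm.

S_c ≈ 493 mm

Mid-depth of clay below the ground surface: z = 2.3 + 6.5/2 = 5.55 m.
Total vertical stress at mid-clay: σ_v = 17.9×2.3 + 17.4×3.25 = 97.72 kPa.
Pore pressure: u = 9.81×(5.55 − 0) = 54.446 kPa.
Initial effective stress: σ'_0 = σ_v − u = 97.72 − 54.446 = 43.274 kPa.
Final effective stress: σ'_f = σ'_0 + Δσ = 43.274 + 78.2 = 121.47 kPa.
Normally consolidated clay, so the full stress increment lies on the virgin compression line:
S_c = C_c·H/(1+e₀)·log₁₀(σ'_f/σ'_0) = 0.34×6.5/(1+1.01)×log₁₀(121.47/43.274)
    = 1.0995 × 0.44824 = 0.4928 m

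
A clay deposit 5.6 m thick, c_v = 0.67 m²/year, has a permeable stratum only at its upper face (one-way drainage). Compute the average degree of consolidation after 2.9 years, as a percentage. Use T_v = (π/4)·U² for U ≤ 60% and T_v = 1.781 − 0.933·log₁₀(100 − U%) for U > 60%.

U ≈ 28.1 %

Drainage path length: H_d = H = 5.6 m (single drainage).
T_v = c_v·t/H_d² = 0.67×2.9/5.6² = 0.061958.
T_v = 0.061958 corresponds to the U ≤ 60% branch:
U = √(4T_v/π) = 0.2809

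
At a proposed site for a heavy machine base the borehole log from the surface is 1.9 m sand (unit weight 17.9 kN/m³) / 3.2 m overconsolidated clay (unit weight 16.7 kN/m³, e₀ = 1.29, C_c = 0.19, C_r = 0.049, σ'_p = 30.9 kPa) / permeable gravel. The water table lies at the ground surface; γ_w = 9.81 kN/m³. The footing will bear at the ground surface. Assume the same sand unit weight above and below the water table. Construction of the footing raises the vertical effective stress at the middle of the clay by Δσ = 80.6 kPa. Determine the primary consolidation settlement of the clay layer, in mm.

Mid-depth of clay below the ground surface: z = 1.9 + 3.2/2 = 3.5 m.
Total vertical stress at mid-clay: σ_v = 17.9×1.9 + 16.7×1.6 = 60.73 kPa.
Pore pressure: u = 9.81×(3.5 − 0) = 34.335 kPa.
Initial effective stress: σ'_0 = σ_v − u = 60.73 − 34.335 = 26.395 kPa.
Final effective stress: σ'_f = 26.395 + 80.6 = 106.99 kPa.
σ'_f = 106.99 > σ'_p = 30.9 kPa, so the stress path crosses the preconsolidation pressure — recompression up to σ'_p, then virgin compression beyond:
S_c = H/(1+e₀)·[C_r·log₁₀(σ'_p/σ'_0) + C_c·log₁₀(σ'_f/σ'_p)]
    = 3.2/2.29 × [0.049×log₁₀(30.9/26.395) + 0.19×log₁₀(106.99/30.9)]
    = 1.3974 × [0.0033534 + 0.10248] = 0.1479 m

S_c ≈ 148 mm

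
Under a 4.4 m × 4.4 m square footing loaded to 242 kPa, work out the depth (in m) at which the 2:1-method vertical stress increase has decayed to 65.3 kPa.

z ≈ 4.07 m

2:1 spreading — at depth z the loaded area has grown by z in each plan dimension:
qB²/(B+z)² = Δσ_z ⇒ z = B(√(q/Δσ_z) − 1) = 4.4×(√(242/65.3) − 1) = 4.07 m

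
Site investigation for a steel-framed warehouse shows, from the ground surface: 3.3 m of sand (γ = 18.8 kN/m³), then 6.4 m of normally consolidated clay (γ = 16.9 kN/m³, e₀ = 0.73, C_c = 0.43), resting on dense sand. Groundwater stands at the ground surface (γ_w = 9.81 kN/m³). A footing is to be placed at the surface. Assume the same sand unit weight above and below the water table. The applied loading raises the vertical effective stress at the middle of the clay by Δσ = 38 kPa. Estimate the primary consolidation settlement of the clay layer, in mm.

S_c ≈ 377 mm

Mid-depth of clay below the ground surface: z = 3.3 + 6.4/2 = 6.5 m.
Total vertical stress at mid-clay: σ_v = 18.8×3.3 + 16.9×3.2 = 116.12 kPa.
Pore pressure: u = 9.81×(6.5 − 0) = 63.765 kPa.
Initial effective stress: σ'_0 = σ_v − u = 116.12 − 63.765 = 52.355 kPa.
Final effective stress: σ'_f = σ'_0 + Δσ = 52.355 + 38 = 90.355 kPa.
Normally consolidated clay, so the full stress increment lies on the virgin compression line:
S_c = C_c·H/(1+e₀)·log₁₀(σ'_f/σ'_0) = 0.43×6.4/(1+0.73)×log₁₀(90.355/52.355)
    = 1.5908 × 0.23699 = 0.377 m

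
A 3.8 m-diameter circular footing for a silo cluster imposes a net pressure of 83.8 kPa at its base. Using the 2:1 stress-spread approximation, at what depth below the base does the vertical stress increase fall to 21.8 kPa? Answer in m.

z ≈ 3.65 m

2:1 spreading — at depth z the loaded area has grown by z in each plan dimension:
qD²/(D+z)² = Δσ_z ⇒ z = D(√(q/Δσ_z) − 1) = 3.8×(√(83.8/21.8) − 1) = 3.65 m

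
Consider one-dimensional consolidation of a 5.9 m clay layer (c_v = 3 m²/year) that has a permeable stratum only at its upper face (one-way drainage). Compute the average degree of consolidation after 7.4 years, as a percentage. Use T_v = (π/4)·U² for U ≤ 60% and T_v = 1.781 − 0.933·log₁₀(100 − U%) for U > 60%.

U ≈ 83.2 %

Drainage path length: H_d = H = 5.9 m (single drainage).
T_v = c_v·t/H_d² = 3×7.4/5.9² = 0.63775.
T_v = 0.63775 corresponds to the U > 60% branch:
U = 1 − 10^((1.781 − T_v)/0.933)/100 = 0.832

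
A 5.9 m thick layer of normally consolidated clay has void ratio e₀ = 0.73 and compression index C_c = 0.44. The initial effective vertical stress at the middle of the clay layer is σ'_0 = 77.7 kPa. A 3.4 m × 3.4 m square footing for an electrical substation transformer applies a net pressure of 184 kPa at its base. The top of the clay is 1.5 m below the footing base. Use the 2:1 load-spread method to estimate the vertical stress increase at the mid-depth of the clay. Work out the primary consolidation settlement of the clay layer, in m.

Mid-depth of clay below the footing base: z = 1.5 + 5.9/2 = 4.45 m.
Stress increase at mid-clay by the 2:1 spreading method:
Δσ = qBL/((B+z)(L+z)) = 184×3.4×3.4/((3.4+4.45)(3.4+4.45)) = 34.517 kPa
Final effective stress: σ'_f = σ'_0 + Δσ = 77.7 + 34.517 = 112.22 kPa.
Normally consolidated clay, so the full stress increment lies on the virgin compression line:
S_c = C_c·H/(1+e₀)·log₁₀(σ'_f/σ'_0) = 0.44×5.9/(1+0.73)×log₁₀(112.22/77.7)
    = 1.5006 × 0.15965 = 0.2396 m

S_c ≈ 0.24 m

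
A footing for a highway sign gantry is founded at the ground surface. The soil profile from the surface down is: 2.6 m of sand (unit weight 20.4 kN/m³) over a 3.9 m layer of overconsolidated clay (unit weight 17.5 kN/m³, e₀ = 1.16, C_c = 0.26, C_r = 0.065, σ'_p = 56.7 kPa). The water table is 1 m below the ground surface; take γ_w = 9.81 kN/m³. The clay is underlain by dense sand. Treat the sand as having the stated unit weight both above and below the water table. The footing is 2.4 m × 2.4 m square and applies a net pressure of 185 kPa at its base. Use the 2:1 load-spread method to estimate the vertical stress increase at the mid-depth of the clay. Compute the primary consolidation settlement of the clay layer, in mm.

S_c ≈ 59.5 mm

Mid-depth of clay below the ground surface: z = 2.6 + 3.9/2 = 4.55 m.
Total vertical stress at mid-clay: σ_v = 20.4×2.6 + 17.5×1.95 = 87.165 kPa.
Pore pressure: u = 9.81×(4.55 − 1) = 34.825 kPa.
Initial effective stress: σ'_0 = σ_v − u = 87.165 − 34.825 = 52.34 kPa.
Stress increase at mid-clay by the 2:1 spreading method:
Δσ = qBL/((B+z)(L+z)) = 185×2.4×2.4/((2.4+4.55)(2.4+4.55)) = 22.061 kPa
Final effective stress: σ'_f = 52.34 + 22.061 = 74.401 kPa.
σ'_f = 74.401 > σ'_p = 56.7 kPa, so the stress path crosses the preconsolidation pressure — recompression up to σ'_p, then virgin compression beyond:
S_c = H/(1+e₀)·[C_r·log₁₀(σ'_p/σ'_0) + C_c·log₁₀(σ'_f/σ'_p)]
    = 3.9/2.16 × [0.065×log₁₀(56.7/52.34) + 0.26×log₁₀(74.401/56.7)]
    = 1.8056 × [0.0022587 + 0.030679] = 0.05947 m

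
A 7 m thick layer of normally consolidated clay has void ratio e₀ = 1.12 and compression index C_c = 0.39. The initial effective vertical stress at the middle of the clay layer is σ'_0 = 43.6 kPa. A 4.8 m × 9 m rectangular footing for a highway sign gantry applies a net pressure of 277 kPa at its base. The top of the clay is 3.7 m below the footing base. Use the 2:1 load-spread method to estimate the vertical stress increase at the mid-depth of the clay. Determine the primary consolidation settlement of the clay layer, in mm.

S_c ≈ 492 mm

Mid-depth of clay below the footing base: z = 3.7 + 7/2 = 7.2 m.
Stress increase at mid-clay by the 2:1 spreading method:
Δσ = qBL/((B+z)(L+z)) = 277×4.8×9/((4.8+7.2)(9+7.2)) = 61.556 kPa
Final effective stress: σ'_f = σ'_0 + Δσ = 43.6 + 61.556 = 105.16 kPa.
Normally consolidated clay, so the full stress increment lies on the virgin compression line:
S_c = C_c·H/(1+e₀)·log₁₀(σ'_f/σ'_0) = 0.39×7/(1+1.12)×log₁₀(105.16/43.6)
    = 1.2877 × 0.38236 = 0.4924 m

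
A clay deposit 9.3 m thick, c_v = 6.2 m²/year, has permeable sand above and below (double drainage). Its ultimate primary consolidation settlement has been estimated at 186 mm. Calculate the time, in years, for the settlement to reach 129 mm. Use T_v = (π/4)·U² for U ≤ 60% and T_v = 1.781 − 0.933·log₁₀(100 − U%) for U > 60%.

t ≈ 1.37 years

Drainage path length: H_d = H/2 = 4.65 m (double drainage).
U = S(t)/S_ult = 129/186 = 0.6935.
U > 60%: T_v = 1.781 − 0.933·log₁₀(100 − 69.355) = 0.39422.
t = T_v·H_d²/c_v = 0.39422×4.65²/6.2 = 1.375 years.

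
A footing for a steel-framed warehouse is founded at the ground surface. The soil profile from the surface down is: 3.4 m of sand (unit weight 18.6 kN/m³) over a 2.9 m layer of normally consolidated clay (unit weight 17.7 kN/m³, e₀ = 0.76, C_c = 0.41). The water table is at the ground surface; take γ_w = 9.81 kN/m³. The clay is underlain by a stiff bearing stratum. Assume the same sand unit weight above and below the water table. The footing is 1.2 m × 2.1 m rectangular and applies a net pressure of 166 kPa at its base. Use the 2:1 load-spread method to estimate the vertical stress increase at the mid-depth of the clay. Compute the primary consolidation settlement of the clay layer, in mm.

Mid-depth of clay below the ground surface: z = 3.4 + 2.9/2 = 4.85 m.
Total vertical stress at mid-clay: σ_v = 18.6×3.4 + 17.7×1.45 = 88.905 kPa.
Pore pressure: u = 9.81×(4.85 − 0) = 47.578 kPa.
Initial effective stress: σ'_0 = σ_v − u = 88.905 − 47.578 = 41.327 kPa.
Stress increase at mid-clay by the 2:1 spreading method:
Δσ = qBL/((B+z)(L+z)) = 166×1.2×2.1/((1.2+4.85)(2.1+4.85)) = 9.9487 kPa
Final effective stress: σ'_f = σ'_0 + Δσ = 41.327 + 9.9487 = 51.276 kPa.
Normally consolidated clay, so the full stress increment lies on the virgin compression line:
S_c = C_c·H/(1+e₀)·log₁₀(σ'_f/σ'_0) = 0.41×2.9/(1+0.76)×log₁₀(51.276/41.327)
    = 0.67557 × 0.09368 = 0.06329 m

S_c ≈ 63.3 mm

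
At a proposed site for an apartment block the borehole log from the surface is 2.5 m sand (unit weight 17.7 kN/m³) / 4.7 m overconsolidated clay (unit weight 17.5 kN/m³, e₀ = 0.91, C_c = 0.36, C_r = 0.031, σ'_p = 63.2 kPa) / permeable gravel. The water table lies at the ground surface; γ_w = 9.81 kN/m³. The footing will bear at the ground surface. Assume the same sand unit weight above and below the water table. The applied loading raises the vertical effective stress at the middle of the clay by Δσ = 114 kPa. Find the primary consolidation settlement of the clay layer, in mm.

S_c ≈ 354 mm

Mid-depth of clay below the ground surface: z = 2.5 + 4.7/2 = 4.85 m.
Total vertical stress at mid-clay: σ_v = 17.7×2.5 + 17.5×2.35 = 85.375 kPa.
Pore pressure: u = 9.81×(4.85 − 0) = 47.578 kPa.
Initial effective stress: σ'_0 = σ_v − u = 85.375 − 47.578 = 37.797 kPa.
Final effective stress: σ'_f = 37.797 + 114 = 151.8 kPa.
σ'_f = 151.8 > σ'_p = 63.2 kPa, so the stress path crosses the preconsolidation pressure — recompression up to σ'_p, then virgin compression beyond:
S_c = H/(1+e₀)·[C_r·log₁₀(σ'_p/σ'_0) + C_c·log₁₀(σ'_f/σ'_p)]
    = 4.7/1.91 × [0.031×log₁₀(63.2/37.797) + 0.36×log₁₀(151.8/63.2)]
    = 2.4607 × [0.0069211 + 0.137] = 0.3541 m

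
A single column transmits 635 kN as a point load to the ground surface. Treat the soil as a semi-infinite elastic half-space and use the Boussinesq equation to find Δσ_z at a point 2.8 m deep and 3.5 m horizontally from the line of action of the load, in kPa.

Boussinesq vertical stress below a point load on an elastic half-space:
Δσ_z = 3P/(2πz²) · [1 + (r/z)²]^(−5/2)
r/z = 3.5/2.8 = 1.25; [1+(r/z)²]^(−5/2) = 0.095135.
Δσ_z = 3×635/(2π×2.8²) × 0.095135 = 38.672 × 0.095135 = 3.679 kPa

Δσ_z ≈ 3.68 kPa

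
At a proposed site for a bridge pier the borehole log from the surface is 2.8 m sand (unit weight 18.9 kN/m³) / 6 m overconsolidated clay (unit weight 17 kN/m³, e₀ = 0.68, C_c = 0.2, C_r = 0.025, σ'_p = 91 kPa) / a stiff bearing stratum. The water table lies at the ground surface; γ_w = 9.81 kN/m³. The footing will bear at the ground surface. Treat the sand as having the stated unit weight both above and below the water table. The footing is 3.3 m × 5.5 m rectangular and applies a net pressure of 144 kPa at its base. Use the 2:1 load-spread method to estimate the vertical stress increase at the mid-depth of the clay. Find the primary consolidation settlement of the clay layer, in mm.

S_c ≈ 16.8 mm

Mid-depth of clay below the ground surface: z = 2.8 + 6/2 = 5.8 m.
Total vertical stress at mid-clay: σ_v = 18.9×2.8 + 17×3 = 103.92 kPa.
Pore pressure: u = 9.81×(5.8 − 0) = 56.898 kPa.
Initial effective stress: σ'_0 = σ_v − u = 103.92 − 56.898 = 47.022 kPa.
Stress increase at mid-clay by the 2:1 spreading method:
Δσ = qBL/((B+z)(L+z)) = 144×3.3×5.5/((3.3+5.8)(5.5+5.8)) = 25.417 kPa
Final effective stress: σ'_f = 47.022 + 25.417 = 72.439 kPa.
σ'_f = 72.439 ≤ σ'_p = 91 kPa, so the clay remains overconsolidated and only the recompression index applies:
S_c = C_r·H/(1+e₀)·log₁₀(σ'_f/σ'_0) = 0.025×6/1.68×log₁₀(72.439/47.022)
    = 0.089285 × 0.18767 = 0.01676 m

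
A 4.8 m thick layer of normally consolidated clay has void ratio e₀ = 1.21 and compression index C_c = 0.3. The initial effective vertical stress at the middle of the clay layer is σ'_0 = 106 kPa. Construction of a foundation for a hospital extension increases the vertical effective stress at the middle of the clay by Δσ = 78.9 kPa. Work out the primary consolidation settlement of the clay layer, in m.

Final effective stress: σ'_f = σ'_0 + Δσ = 106 + 78.9 = 184.9 kPa.
Normally consolidated clay, so the full stress increment lies on the virgin compression line:
S_c = C_c·H/(1+e₀)·log₁₀(σ'_f/σ'_0) = 0.3×4.8/(1+1.21)×log₁₀(184.9/106)
    = 0.65158 × 0.24163 = 0.1574 m

S_c ≈ 0.157 m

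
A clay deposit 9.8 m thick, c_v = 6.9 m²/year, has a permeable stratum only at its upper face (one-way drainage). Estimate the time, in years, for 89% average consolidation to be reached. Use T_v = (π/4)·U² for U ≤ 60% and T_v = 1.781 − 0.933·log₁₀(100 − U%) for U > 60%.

t ≈ 11.3 years

Drainage path length: H_d = H = 9.8 m (single drainage).
U > 60%: T_v = 1.781 − 0.933·log₁₀(100 − 89) = 0.80938.
t = T_v·H_d²/c_v = 0.80938×9.8²/6.9 = 11.27 years.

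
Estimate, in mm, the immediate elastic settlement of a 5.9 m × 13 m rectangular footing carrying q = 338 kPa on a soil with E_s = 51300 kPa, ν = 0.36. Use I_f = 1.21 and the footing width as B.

S_e ≈ 40.9 mm

Immediate (elastic) settlement: S_e = q·B·(1−ν²)/E_s · I_f.
S_e = 338 × 5.9 × (1 − 0.36²) / 51300 × 1.21
    = 338 × 5.9 × 0.8704 / 51300 × 1.21
    = 0.04094 m = 40.94 mm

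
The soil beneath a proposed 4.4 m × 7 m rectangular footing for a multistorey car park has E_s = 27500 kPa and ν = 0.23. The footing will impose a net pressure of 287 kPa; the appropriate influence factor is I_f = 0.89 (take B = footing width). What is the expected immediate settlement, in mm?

S_e ≈ 38.7 mm

Immediate (elastic) settlement: S_e = q·B·(1−ν²)/E_s · I_f.
S_e = 287 × 4.4 × (1 − 0.23²) / 27500 × 0.89
    = 287 × 4.4 × 0.9471 / 27500 × 0.89
    = 0.03871 m = 38.71 mm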